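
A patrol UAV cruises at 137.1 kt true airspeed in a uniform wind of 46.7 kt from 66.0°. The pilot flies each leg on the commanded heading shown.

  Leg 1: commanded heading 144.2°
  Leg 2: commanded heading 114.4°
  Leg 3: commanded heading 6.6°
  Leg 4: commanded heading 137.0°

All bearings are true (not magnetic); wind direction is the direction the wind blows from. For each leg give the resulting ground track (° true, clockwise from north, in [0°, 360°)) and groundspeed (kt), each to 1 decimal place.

Leg 1: heading 144.2°; drift +19.7° → track 163.9°, groundspeed 135.5 kt
Leg 2: heading 114.4°; drift +18.2° → track 132.6°, groundspeed 111.7 kt
Leg 3: heading 6.6°; drift -19.5° → track 347.1°, groundspeed 120.2 kt
Leg 4: heading 137.0°; drift +19.9° → track 156.9°, groundspeed 129.6 kt

Leg 1: track=163.9°, groundspeed=135.5 kt
Leg 2: track=132.6°, groundspeed=111.7 kt
Leg 3: track=347.1°, groundspeed=120.2 kt
Leg 4: track=156.9°, groundspeed=129.6 kt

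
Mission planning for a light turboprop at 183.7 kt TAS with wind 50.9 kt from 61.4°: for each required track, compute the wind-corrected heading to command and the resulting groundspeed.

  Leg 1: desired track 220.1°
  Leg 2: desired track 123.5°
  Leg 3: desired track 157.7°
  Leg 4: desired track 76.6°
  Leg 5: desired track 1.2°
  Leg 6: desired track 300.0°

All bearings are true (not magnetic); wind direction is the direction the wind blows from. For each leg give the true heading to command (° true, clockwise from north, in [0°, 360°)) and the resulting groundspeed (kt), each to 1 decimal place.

Leg 1: heading=214.3°, groundspeed=230.2 kt
Leg 2: heading=109.3°, groundspeed=154.3 kt
Leg 3: heading=141.7°, groundspeed=182.2 kt
Leg 4: heading=72.4°, groundspeed=134.1 kt
Leg 5: heading=15.1°, groundspeed=153.0 kt
Leg 6: heading=313.7°, groundspeed=205.0 kt

Leg 1: desired track 220.1°; wind correction -5.8° → command heading 214.3°, groundspeed 230.2 kt
Leg 2: desired track 123.5°; wind correction -14.2° → command heading 109.3°, groundspeed 154.3 kt
Leg 3: desired track 157.7°; wind correction -16.0° → command heading 141.7°, groundspeed 182.2 kt
Leg 4: desired track 76.6°; wind correction -4.2° → command heading 72.4°, groundspeed 134.1 kt
Leg 5: desired track 1.2°; wind correction +13.9° → command heading 15.1°, groundspeed 153.0 kt
Leg 6: desired track 300.0°; wind correction +13.7° → command heading 313.7°, groundspeed 205.0 kt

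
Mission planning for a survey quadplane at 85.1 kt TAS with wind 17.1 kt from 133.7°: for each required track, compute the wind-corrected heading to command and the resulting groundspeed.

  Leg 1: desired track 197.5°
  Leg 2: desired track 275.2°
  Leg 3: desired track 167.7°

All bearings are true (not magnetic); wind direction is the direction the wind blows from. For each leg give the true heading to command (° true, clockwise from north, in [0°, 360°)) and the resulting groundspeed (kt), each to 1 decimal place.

Leg 1: heading=187.1°, groundspeed=76.2 kt
Leg 2: heading=268.0°, groundspeed=97.8 kt
Leg 3: heading=161.2°, groundspeed=70.4 kt

Leg 1: desired track 197.5°; wind correction -10.4° → command heading 187.1°, groundspeed 76.2 kt
Leg 2: desired track 275.2°; wind correction -7.2° → command heading 268.0°, groundspeed 97.8 kt
Leg 3: desired track 167.7°; wind correction -6.5° → command heading 161.2°, groundspeed 70.4 kt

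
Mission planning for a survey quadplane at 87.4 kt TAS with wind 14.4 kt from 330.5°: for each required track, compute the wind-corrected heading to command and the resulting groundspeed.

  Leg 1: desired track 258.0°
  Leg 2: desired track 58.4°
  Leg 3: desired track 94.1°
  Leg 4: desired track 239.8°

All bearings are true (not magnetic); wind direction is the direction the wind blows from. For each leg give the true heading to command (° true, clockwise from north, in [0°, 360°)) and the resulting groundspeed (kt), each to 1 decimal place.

Leg 1: heading=267.0°, groundspeed=82.0 kt
Leg 2: heading=48.9°, groundspeed=85.7 kt
Leg 3: heading=86.2°, groundspeed=94.5 kt
Leg 4: heading=249.3°, groundspeed=86.4 kt

Leg 1: desired track 258.0°; wind correction +9.0° → command heading 267.0°, groundspeed 82.0 kt
Leg 2: desired track 58.4°; wind correction -9.5° → command heading 48.9°, groundspeed 85.7 kt
Leg 3: desired track 94.1°; wind correction -7.9° → command heading 86.2°, groundspeed 94.5 kt
Leg 4: desired track 239.8°; wind correction +9.5° → command heading 249.3°, groundspeed 86.4 kt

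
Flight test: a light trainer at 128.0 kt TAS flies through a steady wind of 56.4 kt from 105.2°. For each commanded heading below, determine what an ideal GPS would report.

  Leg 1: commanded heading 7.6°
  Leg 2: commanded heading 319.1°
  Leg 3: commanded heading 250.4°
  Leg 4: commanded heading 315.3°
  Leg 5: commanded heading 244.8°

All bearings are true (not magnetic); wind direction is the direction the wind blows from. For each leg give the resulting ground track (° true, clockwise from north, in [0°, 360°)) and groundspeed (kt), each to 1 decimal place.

Leg 1: heading 7.6°; drift -22.4° → track 345.2°, groundspeed 146.5 kt
Leg 2: heading 319.1°; drift -10.2° → track 308.9°, groundspeed 177.6 kt
Leg 3: heading 250.4°; drift +10.5° → track 260.9°, groundspeed 177.3 kt
Leg 4: heading 315.3°; drift -9.1° → track 306.2°, groundspeed 179.0 kt
Leg 5: heading 244.8°; drift +12.1° → track 256.9°, groundspeed 174.8 kt

Leg 1: track=345.2°, groundspeed=146.5 kt
Leg 2: track=308.9°, groundspeed=177.6 kt
Leg 3: track=260.9°, groundspeed=177.3 kt
Leg 4: track=306.2°, groundspeed=179.0 kt
Leg 5: track=256.9°, groundspeed=174.8 kt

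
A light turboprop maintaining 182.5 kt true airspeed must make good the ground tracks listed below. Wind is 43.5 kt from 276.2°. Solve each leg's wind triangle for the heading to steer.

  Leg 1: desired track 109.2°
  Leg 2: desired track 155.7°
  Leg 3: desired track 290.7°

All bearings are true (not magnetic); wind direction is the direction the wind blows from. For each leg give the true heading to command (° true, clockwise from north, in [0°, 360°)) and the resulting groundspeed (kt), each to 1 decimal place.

Leg 1: heading=112.3°, groundspeed=224.6 kt
Leg 2: heading=167.6°, groundspeed=200.7 kt
Leg 3: heading=287.3°, groundspeed=140.1 kt

Leg 1: desired track 109.2°; wind correction +3.1° → command heading 112.3°, groundspeed 224.6 kt
Leg 2: desired track 155.7°; wind correction +11.9° → command heading 167.6°, groundspeed 200.7 kt
Leg 3: desired track 290.7°; wind correction -3.4° → command heading 287.3°, groundspeed 140.1 kt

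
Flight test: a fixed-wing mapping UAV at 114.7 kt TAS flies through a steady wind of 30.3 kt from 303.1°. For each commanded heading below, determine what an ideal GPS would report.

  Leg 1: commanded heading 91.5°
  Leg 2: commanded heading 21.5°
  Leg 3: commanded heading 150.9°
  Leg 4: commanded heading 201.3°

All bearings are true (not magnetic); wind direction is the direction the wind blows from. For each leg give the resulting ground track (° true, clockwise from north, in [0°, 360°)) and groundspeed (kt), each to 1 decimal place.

Leg 1: track=97.9°, groundspeed=141.4 kt
Leg 2: track=36.8°, groundspeed=112.6 kt
Leg 3: track=145.2°, groundspeed=142.2 kt
Leg 4: track=187.5°, groundspeed=124.5 kt

Leg 1: heading 91.5°; drift +6.4° → track 97.9°, groundspeed 141.4 kt
Leg 2: heading 21.5°; drift +15.3° → track 36.8°, groundspeed 112.6 kt
Leg 3: heading 150.9°; drift -5.7° → track 145.2°, groundspeed 142.2 kt
Leg 4: heading 201.3°; drift -13.8° → track 187.5°, groundspeed 124.5 kt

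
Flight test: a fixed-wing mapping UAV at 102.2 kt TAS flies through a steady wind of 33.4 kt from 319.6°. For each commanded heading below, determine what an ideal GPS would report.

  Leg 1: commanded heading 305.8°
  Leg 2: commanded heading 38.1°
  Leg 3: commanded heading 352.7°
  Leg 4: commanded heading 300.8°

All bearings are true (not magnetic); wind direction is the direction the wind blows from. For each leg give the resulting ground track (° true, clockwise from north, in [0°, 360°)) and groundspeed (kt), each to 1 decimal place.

Leg 1: track=299.3°, groundspeed=70.2 kt
Leg 2: track=57.0°, groundspeed=101.0 kt
Leg 3: track=6.5°, groundspeed=76.4 kt
Leg 4: track=292.1°, groundspeed=71.4 kt

Leg 1: heading 305.8°; drift -6.5° → track 299.3°, groundspeed 70.2 kt
Leg 2: heading 38.1°; drift +18.9° → track 57.0°, groundspeed 101.0 kt
Leg 3: heading 352.7°; drift +13.8° → track 6.5°, groundspeed 76.4 kt
Leg 4: heading 300.8°; drift -8.7° → track 292.1°, groundspeed 71.4 kt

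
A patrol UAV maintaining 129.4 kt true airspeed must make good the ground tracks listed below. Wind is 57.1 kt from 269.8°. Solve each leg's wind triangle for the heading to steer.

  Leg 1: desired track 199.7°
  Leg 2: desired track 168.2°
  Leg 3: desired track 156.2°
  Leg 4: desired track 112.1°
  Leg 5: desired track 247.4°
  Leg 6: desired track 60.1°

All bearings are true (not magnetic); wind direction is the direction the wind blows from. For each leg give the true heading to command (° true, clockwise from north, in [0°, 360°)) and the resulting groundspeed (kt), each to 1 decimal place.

Leg 1: heading=224.2°, groundspeed=98.3 kt
Leg 2: heading=193.8°, groundspeed=128.2 kt
Leg 3: heading=180.1°, groundspeed=141.2 kt
Leg 4: heading=121.7°, groundspeed=180.4 kt
Leg 5: heading=257.1°, groundspeed=74.8 kt
Leg 6: heading=47.5°, groundspeed=175.9 kt

Leg 1: desired track 199.7°; wind correction +24.5° → command heading 224.2°, groundspeed 98.3 kt
Leg 2: desired track 168.2°; wind correction +25.6° → command heading 193.8°, groundspeed 128.2 kt
Leg 3: desired track 156.2°; wind correction +23.9° → command heading 180.1°, groundspeed 141.2 kt
Leg 4: desired track 112.1°; wind correction +9.6° → command heading 121.7°, groundspeed 180.4 kt
Leg 5: desired track 247.4°; wind correction +9.7° → command heading 257.1°, groundspeed 74.8 kt
Leg 6: desired track 60.1°; wind correction -12.6° → command heading 47.5°, groundspeed 175.9 kt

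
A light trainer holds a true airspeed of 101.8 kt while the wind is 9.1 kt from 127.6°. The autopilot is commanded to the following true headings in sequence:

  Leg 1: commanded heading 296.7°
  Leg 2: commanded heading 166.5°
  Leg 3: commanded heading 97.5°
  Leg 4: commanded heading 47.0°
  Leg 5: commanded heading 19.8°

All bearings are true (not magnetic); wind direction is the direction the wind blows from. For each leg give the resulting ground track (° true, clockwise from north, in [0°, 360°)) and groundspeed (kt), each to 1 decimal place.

Leg 1: heading 296.7°; drift +0.9° → track 297.6°, groundspeed 110.7 kt
Leg 2: heading 166.5°; drift +3.5° → track 170.0°, groundspeed 94.9 kt
Leg 3: heading 97.5°; drift -2.8° → track 94.7°, groundspeed 94.0 kt
Leg 4: heading 47.0°; drift -5.1° → track 41.9°, groundspeed 100.7 kt
Leg 5: heading 19.8°; drift -4.7° → track 15.1°, groundspeed 104.9 kt

Leg 1: track=297.6°, groundspeed=110.7 kt
Leg 2: track=170.0°, groundspeed=94.9 kt
Leg 3: track=94.7°, groundspeed=94.0 kt
Leg 4: track=41.9°, groundspeed=100.7 kt
Leg 5: track=15.1°, groundspeed=104.9 kt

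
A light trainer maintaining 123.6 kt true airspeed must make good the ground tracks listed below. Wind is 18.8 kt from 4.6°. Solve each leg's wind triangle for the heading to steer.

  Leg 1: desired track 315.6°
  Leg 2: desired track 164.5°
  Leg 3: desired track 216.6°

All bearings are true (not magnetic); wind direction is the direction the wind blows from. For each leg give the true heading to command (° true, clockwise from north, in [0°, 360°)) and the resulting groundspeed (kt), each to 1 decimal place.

Leg 1: desired track 315.6°; wind correction +6.6° → command heading 322.2°, groundspeed 110.4 kt
Leg 2: desired track 164.5°; wind correction -3.0° → command heading 161.5°, groundspeed 141.1 kt
Leg 3: desired track 216.6°; wind correction +4.6° → command heading 221.2°, groundspeed 139.1 kt

Leg 1: heading=322.2°, groundspeed=110.4 kt
Leg 2: heading=161.5°, groundspeed=141.1 kt
Leg 3: heading=221.2°, groundspeed=139.1 kt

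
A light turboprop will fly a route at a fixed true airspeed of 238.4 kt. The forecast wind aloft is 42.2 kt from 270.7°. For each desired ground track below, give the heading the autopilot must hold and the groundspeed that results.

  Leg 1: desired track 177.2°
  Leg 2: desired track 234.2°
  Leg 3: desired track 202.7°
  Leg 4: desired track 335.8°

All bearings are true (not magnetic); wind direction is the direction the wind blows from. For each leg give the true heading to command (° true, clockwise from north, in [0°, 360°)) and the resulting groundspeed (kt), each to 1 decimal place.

Leg 1: desired track 177.2°; wind correction +10.2° → command heading 187.4°, groundspeed 237.2 kt
Leg 2: desired track 234.2°; wind correction +6.0° → command heading 240.2°, groundspeed 203.2 kt
Leg 3: desired track 202.7°; wind correction +9.4° → command heading 212.1°, groundspeed 219.4 kt
Leg 4: desired track 335.8°; wind correction -9.2° → command heading 326.6°, groundspeed 217.5 kt

Leg 1: heading=187.4°, groundspeed=237.2 kt
Leg 2: heading=240.2°, groundspeed=203.2 kt
Leg 3: heading=212.1°, groundspeed=219.4 kt
Leg 4: heading=326.6°, groundspeed=217.5 kt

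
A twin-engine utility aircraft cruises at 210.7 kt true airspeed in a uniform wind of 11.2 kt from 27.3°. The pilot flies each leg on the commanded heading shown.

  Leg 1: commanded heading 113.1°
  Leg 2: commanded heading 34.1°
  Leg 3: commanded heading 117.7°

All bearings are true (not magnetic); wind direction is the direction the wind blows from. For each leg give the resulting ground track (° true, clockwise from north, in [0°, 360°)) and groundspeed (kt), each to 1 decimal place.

Leg 1: track=116.1°, groundspeed=210.2 kt
Leg 2: track=34.5°, groundspeed=199.6 kt
Leg 3: track=120.7°, groundspeed=211.1 kt

Leg 1: heading 113.1°; drift +3.0° → track 116.1°, groundspeed 210.2 kt
Leg 2: heading 34.1°; drift +0.4° → track 34.5°, groundspeed 199.6 kt
Leg 3: heading 117.7°; drift +3.0° → track 120.7°, groundspeed 211.1 kt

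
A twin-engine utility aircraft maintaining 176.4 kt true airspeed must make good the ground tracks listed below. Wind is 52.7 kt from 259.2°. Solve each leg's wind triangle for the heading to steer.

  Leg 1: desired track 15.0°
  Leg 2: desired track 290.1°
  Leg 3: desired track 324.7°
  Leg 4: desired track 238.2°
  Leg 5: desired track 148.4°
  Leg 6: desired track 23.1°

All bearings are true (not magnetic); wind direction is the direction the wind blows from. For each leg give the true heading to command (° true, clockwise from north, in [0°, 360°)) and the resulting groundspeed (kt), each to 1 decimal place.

Leg 1: desired track 15.0°; wind correction -15.6° → command heading 359.4°, groundspeed 192.8 kt
Leg 2: desired track 290.1°; wind correction -8.8° → command heading 281.3°, groundspeed 129.1 kt
Leg 3: desired track 324.7°; wind correction -15.8° → command heading 308.9°, groundspeed 147.9 kt
Leg 4: desired track 238.2°; wind correction +6.1° → command heading 244.3°, groundspeed 126.2 kt
Leg 5: desired track 148.4°; wind correction +16.2° → command heading 164.6°, groundspeed 188.1 kt
Leg 6: desired track 23.1°; wind correction -14.4° → command heading 8.7°, groundspeed 200.3 kt

Leg 1: heading=359.4°, groundspeed=192.8 kt
Leg 2: heading=281.3°, groundspeed=129.1 kt
Leg 3: heading=308.9°, groundspeed=147.9 kt
Leg 4: heading=244.3°, groundspeed=126.2 kt
Leg 5: heading=164.6°, groundspeed=188.1 kt
Leg 6: heading=8.7°, groundspeed=200.3 kt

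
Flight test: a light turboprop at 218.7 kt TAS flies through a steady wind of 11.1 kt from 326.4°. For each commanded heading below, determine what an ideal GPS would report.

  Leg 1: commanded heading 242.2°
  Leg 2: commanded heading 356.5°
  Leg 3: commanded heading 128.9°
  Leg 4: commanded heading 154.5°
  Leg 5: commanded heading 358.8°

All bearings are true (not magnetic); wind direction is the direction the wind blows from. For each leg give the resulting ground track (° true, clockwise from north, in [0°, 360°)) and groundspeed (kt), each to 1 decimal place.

Leg 1: heading 242.2°; drift -2.9° → track 239.3°, groundspeed 217.9 kt
Leg 2: heading 356.5°; drift +1.5° → track 358.0°, groundspeed 209.2 kt
Leg 3: heading 128.9°; drift +0.8° → track 129.7°, groundspeed 229.3 kt
Leg 4: heading 154.5°; drift -0.4° → track 154.1°, groundspeed 229.7 kt
Leg 5: heading 358.8°; drift +1.6° → track 0.4°, groundspeed 209.4 kt

Leg 1: track=239.3°, groundspeed=217.9 kt
Leg 2: track=358.0°, groundspeed=209.2 kt
Leg 3: track=129.7°, groundspeed=229.3 kt
Leg 4: track=154.1°, groundspeed=229.7 kt
Leg 5: track=0.4°, groundspeed=209.4 kt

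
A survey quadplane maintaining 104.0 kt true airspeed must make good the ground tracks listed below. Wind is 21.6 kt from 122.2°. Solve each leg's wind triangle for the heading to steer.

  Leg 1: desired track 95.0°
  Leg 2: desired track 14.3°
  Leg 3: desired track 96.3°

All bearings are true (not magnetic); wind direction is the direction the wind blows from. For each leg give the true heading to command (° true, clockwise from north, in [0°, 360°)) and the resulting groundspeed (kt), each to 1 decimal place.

Leg 1: desired track 95.0°; wind correction +5.4° → command heading 100.4°, groundspeed 84.3 kt
Leg 2: desired track 14.3°; wind correction +11.4° → command heading 25.7°, groundspeed 108.6 kt
Leg 3: desired track 96.3°; wind correction +5.2° → command heading 101.5°, groundspeed 84.1 kt

Leg 1: heading=100.4°, groundspeed=84.3 kt
Leg 2: heading=25.7°, groundspeed=108.6 kt
Leg 3: heading=101.5°, groundspeed=84.1 kt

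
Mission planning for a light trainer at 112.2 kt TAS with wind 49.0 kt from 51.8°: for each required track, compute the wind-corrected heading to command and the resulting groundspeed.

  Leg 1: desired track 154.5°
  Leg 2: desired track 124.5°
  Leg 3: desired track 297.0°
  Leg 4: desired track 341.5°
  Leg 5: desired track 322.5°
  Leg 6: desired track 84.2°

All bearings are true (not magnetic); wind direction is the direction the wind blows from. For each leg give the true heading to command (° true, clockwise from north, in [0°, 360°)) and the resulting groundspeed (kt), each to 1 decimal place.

Leg 1: heading=129.3°, groundspeed=112.3 kt
Leg 2: heading=99.9°, groundspeed=87.4 kt
Leg 3: heading=320.4°, groundspeed=123.6 kt
Leg 4: heading=5.8°, groundspeed=85.8 kt
Leg 5: heading=348.4°, groundspeed=100.3 kt
Leg 6: heading=70.7°, groundspeed=67.7 kt

Leg 1: desired track 154.5°; wind correction -25.2° → command heading 129.3°, groundspeed 112.3 kt
Leg 2: desired track 124.5°; wind correction -24.6° → command heading 99.9°, groundspeed 87.4 kt
Leg 3: desired track 297.0°; wind correction +23.4° → command heading 320.4°, groundspeed 123.6 kt
Leg 4: desired track 341.5°; wind correction +24.3° → command heading 5.8°, groundspeed 85.8 kt
Leg 5: desired track 322.5°; wind correction +25.9° → command heading 348.4°, groundspeed 100.3 kt
Leg 6: desired track 84.2°; wind correction -13.5° → command heading 70.7°, groundspeed 67.7 kt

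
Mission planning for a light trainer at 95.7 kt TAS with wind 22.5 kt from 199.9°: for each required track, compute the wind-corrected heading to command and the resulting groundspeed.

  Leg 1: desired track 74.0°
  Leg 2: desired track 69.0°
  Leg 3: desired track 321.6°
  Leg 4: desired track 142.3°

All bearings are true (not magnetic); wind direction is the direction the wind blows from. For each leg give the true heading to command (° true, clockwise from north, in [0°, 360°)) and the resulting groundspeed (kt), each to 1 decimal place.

Leg 1: heading=85.0°, groundspeed=107.1 kt
Leg 2: heading=79.2°, groundspeed=108.9 kt
Leg 3: heading=310.1°, groundspeed=105.6 kt
Leg 4: heading=153.7°, groundspeed=81.7 kt

Leg 1: desired track 74.0°; wind correction +11.0° → command heading 85.0°, groundspeed 107.1 kt
Leg 2: desired track 69.0°; wind correction +10.2° → command heading 79.2°, groundspeed 108.9 kt
Leg 3: desired track 321.6°; wind correction -11.5° → command heading 310.1°, groundspeed 105.6 kt
Leg 4: desired track 142.3°; wind correction +11.4° → command heading 153.7°, groundspeed 81.7 kt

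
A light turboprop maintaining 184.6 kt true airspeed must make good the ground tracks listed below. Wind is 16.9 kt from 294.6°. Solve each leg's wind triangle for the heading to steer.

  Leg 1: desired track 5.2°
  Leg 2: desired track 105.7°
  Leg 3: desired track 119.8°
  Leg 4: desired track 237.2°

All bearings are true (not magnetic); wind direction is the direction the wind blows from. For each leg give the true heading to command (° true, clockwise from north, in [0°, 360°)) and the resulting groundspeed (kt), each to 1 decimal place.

Leg 1: heading=0.2°, groundspeed=178.3 kt
Leg 2: heading=104.9°, groundspeed=201.3 kt
Leg 3: heading=120.3°, groundspeed=201.4 kt
Leg 4: heading=241.6°, groundspeed=174.9 kt

Leg 1: desired track 5.2°; wind correction -5.0° → command heading 0.2°, groundspeed 178.3 kt
Leg 2: desired track 105.7°; wind correction -0.8° → command heading 104.9°, groundspeed 201.3 kt
Leg 3: desired track 119.8°; wind correction +0.5° → command heading 120.3°, groundspeed 201.4 kt
Leg 4: desired track 237.2°; wind correction +4.4° → command heading 241.6°, groundspeed 174.9 kt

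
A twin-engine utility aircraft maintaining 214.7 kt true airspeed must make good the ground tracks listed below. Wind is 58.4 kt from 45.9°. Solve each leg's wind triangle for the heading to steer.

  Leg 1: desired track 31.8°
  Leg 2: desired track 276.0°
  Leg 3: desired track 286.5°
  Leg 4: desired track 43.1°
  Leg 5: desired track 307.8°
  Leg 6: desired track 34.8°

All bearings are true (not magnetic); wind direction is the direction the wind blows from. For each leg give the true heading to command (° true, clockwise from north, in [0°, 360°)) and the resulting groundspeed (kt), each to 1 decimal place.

Leg 1: desired track 31.8°; wind correction +3.8° → command heading 35.6°, groundspeed 157.6 kt
Leg 2: desired track 276.0°; wind correction +12.0° → command heading 288.0°, groundspeed 247.4 kt
Leg 3: desired track 286.5°; wind correction +13.7° → command heading 300.2°, groundspeed 237.3 kt
Leg 4: desired track 43.1°; wind correction +0.8° → command heading 43.9°, groundspeed 156.4 kt
Leg 5: desired track 307.8°; wind correction +15.6° → command heading 323.4°, groundspeed 215.0 kt
Leg 6: desired track 34.8°; wind correction +3.0° → command heading 37.8°, groundspeed 157.1 kt

Leg 1: heading=35.6°, groundspeed=157.6 kt
Leg 2: heading=288.0°, groundspeed=247.4 kt
Leg 3: heading=300.2°, groundspeed=237.3 kt
Leg 4: heading=43.9°, groundspeed=156.4 kt
Leg 5: heading=323.4°, groundspeed=215.0 kt
Leg 6: heading=37.8°, groundspeed=157.1 kt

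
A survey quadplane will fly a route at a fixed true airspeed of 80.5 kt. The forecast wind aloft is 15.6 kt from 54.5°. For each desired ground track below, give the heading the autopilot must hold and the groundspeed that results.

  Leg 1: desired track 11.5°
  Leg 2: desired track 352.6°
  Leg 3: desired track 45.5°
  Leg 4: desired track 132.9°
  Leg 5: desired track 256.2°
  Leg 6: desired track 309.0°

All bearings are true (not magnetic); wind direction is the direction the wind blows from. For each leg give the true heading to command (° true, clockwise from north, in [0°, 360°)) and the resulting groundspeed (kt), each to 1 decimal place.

Leg 1: heading=19.1°, groundspeed=68.4 kt
Leg 2: heading=2.4°, groundspeed=72.0 kt
Leg 3: heading=47.2°, groundspeed=65.1 kt
Leg 4: heading=122.0°, groundspeed=75.9 kt
Leg 5: heading=260.3°, groundspeed=94.8 kt
Leg 6: heading=319.8°, groundspeed=83.3 kt

Leg 1: desired track 11.5°; wind correction +7.6° → command heading 19.1°, groundspeed 68.4 kt
Leg 2: desired track 352.6°; wind correction +9.8° → command heading 2.4°, groundspeed 72.0 kt
Leg 3: desired track 45.5°; wind correction +1.7° → command heading 47.2°, groundspeed 65.1 kt
Leg 4: desired track 132.9°; wind correction -10.9° → command heading 122.0°, groundspeed 75.9 kt
Leg 5: desired track 256.2°; wind correction +4.1° → command heading 260.3°, groundspeed 94.8 kt
Leg 6: desired track 309.0°; wind correction +10.8° → command heading 319.8°, groundspeed 83.3 kt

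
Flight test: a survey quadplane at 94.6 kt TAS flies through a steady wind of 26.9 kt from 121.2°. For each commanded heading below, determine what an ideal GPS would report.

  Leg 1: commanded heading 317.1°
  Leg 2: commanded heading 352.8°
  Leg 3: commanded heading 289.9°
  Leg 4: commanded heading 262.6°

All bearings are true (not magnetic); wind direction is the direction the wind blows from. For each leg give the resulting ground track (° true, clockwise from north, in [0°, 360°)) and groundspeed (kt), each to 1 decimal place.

Leg 1: heading 317.1°; drift -3.5° → track 313.6°, groundspeed 120.7 kt
Leg 2: heading 352.8°; drift -10.7° → track 342.1°, groundspeed 113.3 kt
Leg 3: heading 289.9°; drift +2.5° → track 292.4°, groundspeed 121.1 kt
Leg 4: heading 262.6°; drift +8.3° → track 270.9°, groundspeed 116.8 kt

Leg 1: track=313.6°, groundspeed=120.7 kt
Leg 2: track=342.1°, groundspeed=113.3 kt
Leg 3: track=292.4°, groundspeed=121.1 kt
Leg 4: track=270.9°, groundspeed=116.8 kt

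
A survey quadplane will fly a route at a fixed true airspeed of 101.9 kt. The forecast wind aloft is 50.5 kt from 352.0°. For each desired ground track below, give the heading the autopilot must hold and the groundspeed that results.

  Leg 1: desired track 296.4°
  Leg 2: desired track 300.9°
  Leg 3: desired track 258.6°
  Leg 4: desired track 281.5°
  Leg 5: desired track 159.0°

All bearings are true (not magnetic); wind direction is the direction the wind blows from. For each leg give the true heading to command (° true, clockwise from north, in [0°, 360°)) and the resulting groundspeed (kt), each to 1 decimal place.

Leg 1: heading=320.5°, groundspeed=64.5 kt
Leg 2: heading=323.6°, groundspeed=62.3 kt
Leg 3: heading=288.3°, groundspeed=91.6 kt
Leg 4: heading=309.3°, groundspeed=73.2 kt
Leg 5: heading=152.6°, groundspeed=150.5 kt

Leg 1: desired track 296.4°; wind correction +24.1° → command heading 320.5°, groundspeed 64.5 kt
Leg 2: desired track 300.9°; wind correction +22.7° → command heading 323.6°, groundspeed 62.3 kt
Leg 3: desired track 258.6°; wind correction +29.7° → command heading 288.3°, groundspeed 91.6 kt
Leg 4: desired track 281.5°; wind correction +27.8° → command heading 309.3°, groundspeed 73.2 kt
Leg 5: desired track 159.0°; wind correction -6.4° → command heading 152.6°, groundspeed 150.5 kt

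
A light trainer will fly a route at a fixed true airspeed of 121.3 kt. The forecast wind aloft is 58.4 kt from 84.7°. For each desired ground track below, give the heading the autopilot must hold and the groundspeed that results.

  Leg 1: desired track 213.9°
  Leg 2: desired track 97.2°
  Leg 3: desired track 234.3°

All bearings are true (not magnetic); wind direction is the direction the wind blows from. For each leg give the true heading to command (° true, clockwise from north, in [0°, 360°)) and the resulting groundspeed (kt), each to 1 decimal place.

Leg 1: heading=192.0°, groundspeed=149.5 kt
Leg 2: heading=91.2°, groundspeed=63.6 kt
Leg 3: heading=220.2°, groundspeed=168.0 kt

Leg 1: desired track 213.9°; wind correction -21.9° → command heading 192.0°, groundspeed 149.5 kt
Leg 2: desired track 97.2°; wind correction -6.0° → command heading 91.2°, groundspeed 63.6 kt
Leg 3: desired track 234.3°; wind correction -14.1° → command heading 220.2°, groundspeed 168.0 kt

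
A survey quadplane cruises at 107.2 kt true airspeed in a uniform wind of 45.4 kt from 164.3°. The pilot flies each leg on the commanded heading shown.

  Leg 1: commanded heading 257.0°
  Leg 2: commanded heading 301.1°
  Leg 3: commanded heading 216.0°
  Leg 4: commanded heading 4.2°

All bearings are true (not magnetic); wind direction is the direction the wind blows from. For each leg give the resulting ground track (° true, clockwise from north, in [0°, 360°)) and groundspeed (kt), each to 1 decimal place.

Leg 1: heading 257.0°; drift +22.5° → track 279.5°, groundspeed 118.4 kt
Leg 2: heading 301.1°; drift +12.5° → track 313.6°, groundspeed 143.7 kt
Leg 3: heading 216.0°; drift +24.3° → track 240.3°, groundspeed 86.7 kt
Leg 4: heading 4.2°; drift -5.9° → track 358.3°, groundspeed 150.7 kt

Leg 1: track=279.5°, groundspeed=118.4 kt
Leg 2: track=313.6°, groundspeed=143.7 kt
Leg 3: track=240.3°, groundspeed=86.7 kt
Leg 4: track=358.3°, groundspeed=150.7 kt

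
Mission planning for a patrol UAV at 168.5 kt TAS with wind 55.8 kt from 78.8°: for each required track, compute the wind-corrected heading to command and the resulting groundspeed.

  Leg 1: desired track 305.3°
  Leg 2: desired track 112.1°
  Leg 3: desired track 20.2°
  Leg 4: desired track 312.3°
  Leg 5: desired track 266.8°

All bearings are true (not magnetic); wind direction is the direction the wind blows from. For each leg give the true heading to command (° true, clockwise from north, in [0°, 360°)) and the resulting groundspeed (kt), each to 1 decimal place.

Leg 1: desired track 305.3°; wind correction +13.9° → command heading 319.2°, groundspeed 202.0 kt
Leg 2: desired track 112.1°; wind correction -10.5° → command heading 101.6°, groundspeed 119.1 kt
Leg 3: desired track 20.2°; wind correction +16.4° → command heading 36.6°, groundspeed 132.6 kt
Leg 4: desired track 312.3°; wind correction +15.4° → command heading 327.7°, groundspeed 195.6 kt
Leg 5: desired track 266.8°; wind correction +2.6° → command heading 269.4°, groundspeed 223.6 kt

Leg 1: heading=319.2°, groundspeed=202.0 kt
Leg 2: heading=101.6°, groundspeed=119.1 kt
Leg 3: heading=36.6°, groundspeed=132.6 kt
Leg 4: heading=327.7°, groundspeed=195.6 kt
Leg 5: heading=269.4°, groundspeed=223.6 kt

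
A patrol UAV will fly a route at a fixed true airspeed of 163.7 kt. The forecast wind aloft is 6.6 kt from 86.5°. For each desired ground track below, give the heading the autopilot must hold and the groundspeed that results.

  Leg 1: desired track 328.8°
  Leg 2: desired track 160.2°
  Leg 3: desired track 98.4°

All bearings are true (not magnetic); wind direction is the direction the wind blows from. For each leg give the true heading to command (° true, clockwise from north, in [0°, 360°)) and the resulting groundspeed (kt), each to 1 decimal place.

Leg 1: heading=330.8°, groundspeed=166.7 kt
Leg 2: heading=158.0°, groundspeed=161.7 kt
Leg 3: heading=97.9°, groundspeed=157.2 kt

Leg 1: desired track 328.8°; wind correction +2.0° → command heading 330.8°, groundspeed 166.7 kt
Leg 2: desired track 160.2°; wind correction -2.2° → command heading 158.0°, groundspeed 161.7 kt
Leg 3: desired track 98.4°; wind correction -0.5° → command heading 97.9°, groundspeed 157.2 kt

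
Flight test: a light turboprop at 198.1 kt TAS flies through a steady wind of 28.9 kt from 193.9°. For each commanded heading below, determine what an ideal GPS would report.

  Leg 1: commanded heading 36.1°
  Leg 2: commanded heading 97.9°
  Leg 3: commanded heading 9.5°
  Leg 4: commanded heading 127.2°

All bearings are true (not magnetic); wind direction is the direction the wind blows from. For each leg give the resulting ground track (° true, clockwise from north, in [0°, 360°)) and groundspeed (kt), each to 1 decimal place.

Leg 1: heading 36.1°; drift -2.8° → track 33.3°, groundspeed 225.1 kt
Leg 2: heading 97.9°; drift -8.1° → track 89.8°, groundspeed 203.2 kt
Leg 3: heading 9.5°; drift +0.6° → track 10.1°, groundspeed 226.9 kt
Leg 4: heading 127.2°; drift -8.1° → track 119.1°, groundspeed 188.5 kt

Leg 1: track=33.3°, groundspeed=225.1 kt
Leg 2: track=89.8°, groundspeed=203.2 kt
Leg 3: track=10.1°, groundspeed=226.9 kt
Leg 4: track=119.1°, groundspeed=188.5 kt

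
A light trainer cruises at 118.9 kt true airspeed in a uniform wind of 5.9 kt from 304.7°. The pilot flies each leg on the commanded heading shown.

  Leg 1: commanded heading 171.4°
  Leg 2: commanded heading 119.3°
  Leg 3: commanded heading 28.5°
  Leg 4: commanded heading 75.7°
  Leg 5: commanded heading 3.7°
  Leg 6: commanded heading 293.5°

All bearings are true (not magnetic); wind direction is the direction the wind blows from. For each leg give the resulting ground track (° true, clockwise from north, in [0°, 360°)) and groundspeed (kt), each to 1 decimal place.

Leg 1: heading 171.4°; drift -2.0° → track 169.4°, groundspeed 123.0 kt
Leg 2: heading 119.3°; drift +0.3° → track 119.6°, groundspeed 124.8 kt
Leg 3: heading 28.5°; drift +2.8° → track 31.3°, groundspeed 118.4 kt
Leg 4: heading 75.7°; drift +2.1° → track 77.8°, groundspeed 122.9 kt
Leg 5: heading 3.7°; drift +2.5° → track 6.2°, groundspeed 116.0 kt
Leg 6: heading 293.5°; drift -0.6° → track 292.9°, groundspeed 113.1 kt

Leg 1: track=169.4°, groundspeed=123.0 kt
Leg 2: track=119.6°, groundspeed=124.8 kt
Leg 3: track=31.3°, groundspeed=118.4 kt
Leg 4: track=77.8°, groundspeed=122.9 kt
Leg 5: track=6.2°, groundspeed=116.0 kt
Leg 6: track=292.9°, groundspeed=113.1 kt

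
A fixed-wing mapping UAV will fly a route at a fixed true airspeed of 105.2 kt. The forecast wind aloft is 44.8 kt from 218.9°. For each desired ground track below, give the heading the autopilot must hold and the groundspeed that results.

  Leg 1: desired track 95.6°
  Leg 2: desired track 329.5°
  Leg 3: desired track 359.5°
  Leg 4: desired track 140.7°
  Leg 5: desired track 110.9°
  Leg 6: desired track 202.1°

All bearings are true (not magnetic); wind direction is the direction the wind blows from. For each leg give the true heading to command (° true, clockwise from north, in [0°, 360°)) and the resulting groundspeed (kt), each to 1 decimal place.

Leg 1: heading=116.5°, groundspeed=122.9 kt
Leg 2: heading=306.0°, groundspeed=112.2 kt
Leg 3: heading=343.8°, groundspeed=135.9 kt
Leg 4: heading=165.3°, groundspeed=86.5 kt
Leg 5: heading=134.8°, groundspeed=110.0 kt
Leg 6: heading=209.2°, groundspeed=61.5 kt

Leg 1: desired track 95.6°; wind correction +20.9° → command heading 116.5°, groundspeed 122.9 kt
Leg 2: desired track 329.5°; wind correction -23.5° → command heading 306.0°, groundspeed 112.2 kt
Leg 3: desired track 359.5°; wind correction -15.7° → command heading 343.8°, groundspeed 135.9 kt
Leg 4: desired track 140.7°; wind correction +24.6° → command heading 165.3°, groundspeed 86.5 kt
Leg 5: desired track 110.9°; wind correction +23.9° → command heading 134.8°, groundspeed 110.0 kt
Leg 6: desired track 202.1°; wind correction +7.1° → command heading 209.2°, groundspeed 61.5 kt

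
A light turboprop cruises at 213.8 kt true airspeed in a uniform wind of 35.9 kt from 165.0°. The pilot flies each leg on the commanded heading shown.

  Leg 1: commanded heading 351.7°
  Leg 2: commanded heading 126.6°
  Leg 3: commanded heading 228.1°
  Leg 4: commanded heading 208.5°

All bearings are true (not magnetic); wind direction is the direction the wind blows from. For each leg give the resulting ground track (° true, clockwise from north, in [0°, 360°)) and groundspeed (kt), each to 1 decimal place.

Leg 1: track=350.7°, groundspeed=249.5 kt
Leg 2: track=119.8°, groundspeed=187.0 kt
Leg 3: track=237.3°, groundspeed=200.1 kt
Leg 4: track=216.0°, groundspeed=189.4 kt

Leg 1: heading 351.7°; drift -1.0° → track 350.7°, groundspeed 249.5 kt
Leg 2: heading 126.6°; drift -6.8° → track 119.8°, groundspeed 187.0 kt
Leg 3: heading 228.1°; drift +9.2° → track 237.3°, groundspeed 200.1 kt
Leg 4: heading 208.5°; drift +7.5° → track 216.0°, groundspeed 189.4 kt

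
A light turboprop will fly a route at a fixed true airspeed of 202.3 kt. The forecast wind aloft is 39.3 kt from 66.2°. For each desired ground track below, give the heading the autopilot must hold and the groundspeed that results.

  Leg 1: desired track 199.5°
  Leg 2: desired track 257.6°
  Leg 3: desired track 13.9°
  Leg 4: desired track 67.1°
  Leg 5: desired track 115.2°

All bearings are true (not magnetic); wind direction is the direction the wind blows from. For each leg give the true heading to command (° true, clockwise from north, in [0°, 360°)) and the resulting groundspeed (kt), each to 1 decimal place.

Leg 1: desired track 199.5°; wind correction -8.1° → command heading 191.4°, groundspeed 227.2 kt
Leg 2: desired track 257.6°; wind correction +2.2° → command heading 259.8°, groundspeed 240.7 kt
Leg 3: desired track 13.9°; wind correction +8.8° → command heading 22.7°, groundspeed 175.9 kt
Leg 4: desired track 67.1°; wind correction -0.2° → command heading 66.9°, groundspeed 163.0 kt
Leg 5: desired track 115.2°; wind correction -8.4° → command heading 106.8°, groundspeed 174.3 kt

Leg 1: heading=191.4°, groundspeed=227.2 kt
Leg 2: heading=259.8°, groundspeed=240.7 kt
Leg 3: heading=22.7°, groundspeed=175.9 kt
Leg 4: heading=66.9°, groundspeed=163.0 kt
Leg 5: heading=106.8°, groundspeed=174.3 kt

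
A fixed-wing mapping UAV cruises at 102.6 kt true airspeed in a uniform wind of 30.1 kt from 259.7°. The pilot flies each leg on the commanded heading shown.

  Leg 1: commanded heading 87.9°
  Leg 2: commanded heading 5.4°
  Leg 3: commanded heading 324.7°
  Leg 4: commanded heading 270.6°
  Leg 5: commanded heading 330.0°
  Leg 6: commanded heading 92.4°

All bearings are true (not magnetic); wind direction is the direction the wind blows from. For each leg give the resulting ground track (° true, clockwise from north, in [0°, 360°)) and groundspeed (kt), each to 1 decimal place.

Leg 1: track=86.0°, groundspeed=132.5 kt
Leg 2: track=20.1°, groundspeed=114.5 kt
Leg 3: track=341.6°, groundspeed=93.9 kt
Leg 4: track=275.1°, groundspeed=73.3 kt
Leg 5: track=347.0°, groundspeed=96.7 kt
Leg 6: track=89.5°, groundspeed=132.1 kt

Leg 1: heading 87.9°; drift -1.9° → track 86.0°, groundspeed 132.5 kt
Leg 2: heading 5.4°; drift +14.7° → track 20.1°, groundspeed 114.5 kt
Leg 3: heading 324.7°; drift +16.9° → track 341.6°, groundspeed 93.9 kt
Leg 4: heading 270.6°; drift +4.5° → track 275.1°, groundspeed 73.3 kt
Leg 5: heading 330.0°; drift +17.0° → track 347.0°, groundspeed 96.7 kt
Leg 6: heading 92.4°; drift -2.9° → track 89.5°, groundspeed 132.1 kt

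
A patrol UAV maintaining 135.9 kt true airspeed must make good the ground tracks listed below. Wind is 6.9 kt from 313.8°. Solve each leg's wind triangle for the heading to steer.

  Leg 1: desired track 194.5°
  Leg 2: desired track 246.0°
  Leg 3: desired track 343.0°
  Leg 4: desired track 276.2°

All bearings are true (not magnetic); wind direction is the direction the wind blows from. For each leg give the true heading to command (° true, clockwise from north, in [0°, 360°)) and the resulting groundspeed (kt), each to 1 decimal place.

Leg 1: desired track 194.5°; wind correction +2.5° → command heading 197.0°, groundspeed 139.1 kt
Leg 2: desired track 246.0°; wind correction +2.7° → command heading 248.7°, groundspeed 133.1 kt
Leg 3: desired track 343.0°; wind correction -1.4° → command heading 341.6°, groundspeed 129.8 kt
Leg 4: desired track 276.2°; wind correction +1.8° → command heading 278.0°, groundspeed 130.4 kt

Leg 1: heading=197.0°, groundspeed=139.1 kt
Leg 2: heading=248.7°, groundspeed=133.1 kt
Leg 3: heading=341.6°, groundspeed=129.8 kt
Leg 4: heading=278.0°, groundspeed=130.4 kt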